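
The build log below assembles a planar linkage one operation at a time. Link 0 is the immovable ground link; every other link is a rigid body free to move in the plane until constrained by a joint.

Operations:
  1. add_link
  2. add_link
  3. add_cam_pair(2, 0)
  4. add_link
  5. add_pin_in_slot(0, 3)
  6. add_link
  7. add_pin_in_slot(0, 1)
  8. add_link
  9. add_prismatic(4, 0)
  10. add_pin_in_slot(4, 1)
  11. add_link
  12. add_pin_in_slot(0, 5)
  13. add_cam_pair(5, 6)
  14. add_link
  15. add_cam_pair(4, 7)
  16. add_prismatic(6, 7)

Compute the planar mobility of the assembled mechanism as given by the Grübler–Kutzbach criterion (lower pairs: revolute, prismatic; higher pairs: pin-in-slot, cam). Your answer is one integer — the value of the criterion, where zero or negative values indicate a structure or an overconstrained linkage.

[1;0;0] (link 0 is ground)
L+ [2;0;0]
L+ [3;0;0]
C(2,0)∈J2 [3;0;1]
L+ [4;0;1]
PS(0,3)∈J2 [4;0;2]
L+ [5;0;2]
PS(0,1)∈J2 [5;0;3]
L+ [6;0;3]
P(4,0)∈J1 [6;1;3]
PS(4,1)∈J2 [6;1;4]
L+ [7;1;4]
PS(0,5)∈J2 [7;1;5]
C(5,6)∈J2 [7;1;6]
L+ [8;1;6]
C(4,7)∈J2 [8;1;7]
P(6,7)∈J1 [8;2;7]
mobility = 21 − 4 − 7 = 10

M = 10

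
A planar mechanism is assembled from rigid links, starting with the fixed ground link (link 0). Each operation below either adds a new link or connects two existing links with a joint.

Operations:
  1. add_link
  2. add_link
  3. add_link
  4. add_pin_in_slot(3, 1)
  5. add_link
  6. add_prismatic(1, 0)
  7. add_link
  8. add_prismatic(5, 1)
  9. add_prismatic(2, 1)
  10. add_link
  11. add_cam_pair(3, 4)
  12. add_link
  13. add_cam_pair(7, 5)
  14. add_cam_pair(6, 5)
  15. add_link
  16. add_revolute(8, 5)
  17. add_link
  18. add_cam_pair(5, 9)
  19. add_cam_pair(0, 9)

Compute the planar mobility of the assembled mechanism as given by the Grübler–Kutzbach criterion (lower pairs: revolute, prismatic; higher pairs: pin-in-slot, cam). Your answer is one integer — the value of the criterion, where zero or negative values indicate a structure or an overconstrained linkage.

M = 13

L=1 J1=0 J2=0
add link → L=2 J1=0 J2=0
add link → L=3 J1=0 J2=0
add link → L=4 J1=0 J2=0
PS@3,1 dof=2 J2 → L=4 J1=0 J2=1
add link → L=5 J1=0 J2=1
P@1,0 dof=1 J1 → L=5 J1=1 J2=1
add link → L=6 J1=1 J2=1
P@5,1 dof=1 J1 → L=6 J1=2 J2=1
P@2,1 dof=1 J1 → L=6 J1=3 J2=1
add link → L=7 J1=3 J2=1
C@3,4 dof=2 J2 → L=7 J1=3 J2=2
add link → L=8 J1=3 J2=2
C@7,5 dof=2 J2 → L=8 J1=3 J2=3
C@6,5 dof=2 J2 → L=8 J1=3 J2=4
add link → L=9 J1=3 J2=4
R@8,5 dof=1 J1 → L=9 J1=4 J2=4
add link → L=10 J1=4 J2=4
C@5,9 dof=2 J2 → L=10 J1=4 J2=5
C@0,9 dof=2 J2 → L=10 J1=4 J2=6
M=3(L−1)−2J1−J2=3·9−2·4−6=13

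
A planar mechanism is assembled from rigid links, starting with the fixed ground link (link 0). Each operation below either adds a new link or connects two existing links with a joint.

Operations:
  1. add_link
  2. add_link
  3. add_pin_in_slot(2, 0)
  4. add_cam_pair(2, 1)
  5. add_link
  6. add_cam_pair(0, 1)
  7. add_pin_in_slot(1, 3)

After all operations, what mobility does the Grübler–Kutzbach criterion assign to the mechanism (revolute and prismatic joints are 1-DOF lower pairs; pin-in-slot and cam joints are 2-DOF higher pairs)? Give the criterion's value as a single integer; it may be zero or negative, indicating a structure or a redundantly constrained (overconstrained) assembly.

M = 5

link 0 = ground. State L|J1|J2 = 1|0|0
+link1  2|0|0
+link2  3|0|0
PS(2,0) f=2→J2  3|0|1
C(2,1) f=2→J2  3|0|2
+link3  4|0|2
C(0,1) f=2→J2  4|0|3
PS(1,3) f=2→J2  4|0|4
M = 3(4−1)−2·0−4 = 9−0−4 = 5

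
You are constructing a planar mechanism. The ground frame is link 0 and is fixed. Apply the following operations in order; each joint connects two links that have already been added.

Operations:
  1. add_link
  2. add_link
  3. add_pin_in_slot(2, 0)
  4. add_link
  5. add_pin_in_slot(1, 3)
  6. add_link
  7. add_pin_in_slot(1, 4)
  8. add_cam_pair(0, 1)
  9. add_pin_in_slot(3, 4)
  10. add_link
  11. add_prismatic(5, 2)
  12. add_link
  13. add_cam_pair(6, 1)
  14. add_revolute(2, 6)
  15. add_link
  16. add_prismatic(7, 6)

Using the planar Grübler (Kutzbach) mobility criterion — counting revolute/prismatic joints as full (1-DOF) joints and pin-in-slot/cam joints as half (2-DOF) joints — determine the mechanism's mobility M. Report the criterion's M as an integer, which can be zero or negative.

M = 9

(L,J1,J2)=(1,0,0); link0 fixed
link1: (2,0,0)
link2: (3,0,0)
PS 2-0 [J2]: (3,0,1)
link3: (4,0,1)
PS 1-3 [J2]: (4,0,2)
link4: (5,0,2)
PS 1-4 [J2]: (5,0,3)
C 0-1 [J2]: (5,0,4)
PS 3-4 [J2]: (5,0,5)
link5: (6,0,5)
P 5-2 [J1]: (6,1,5)
link6: (7,1,5)
C 6-1 [J2]: (7,1,6)
R 2-6 [J1]: (7,2,6)
link7: (8,2,6)
P 7-6 [J1]: (8,3,6)
Grübler: 3·7 − 2·3 − 6 = 9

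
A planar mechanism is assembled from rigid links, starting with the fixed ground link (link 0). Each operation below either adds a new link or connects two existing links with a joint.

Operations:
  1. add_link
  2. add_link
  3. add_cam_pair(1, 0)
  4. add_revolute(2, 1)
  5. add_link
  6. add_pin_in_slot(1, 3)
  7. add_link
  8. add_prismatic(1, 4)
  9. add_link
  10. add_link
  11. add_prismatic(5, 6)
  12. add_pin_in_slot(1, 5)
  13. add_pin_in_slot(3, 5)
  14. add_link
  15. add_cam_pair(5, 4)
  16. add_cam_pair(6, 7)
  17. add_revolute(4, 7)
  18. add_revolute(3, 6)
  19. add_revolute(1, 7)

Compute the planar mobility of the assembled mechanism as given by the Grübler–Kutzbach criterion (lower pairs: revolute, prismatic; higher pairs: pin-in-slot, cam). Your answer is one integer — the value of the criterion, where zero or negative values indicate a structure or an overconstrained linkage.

M = 3

(L,J1,J2)=(1,0,0); link0 fixed
link1: (2,0,0)
link2: (3,0,0)
C 1-0 [J2]: (3,0,1)
R 2-1 [J1]: (3,1,1)
link3: (4,1,1)
PS 1-3 [J2]: (4,1,2)
link4: (5,1,2)
P 1-4 [J1]: (5,2,2)
link5: (6,2,2)
link6: (7,2,2)
P 5-6 [J1]: (7,3,2)
PS 1-5 [J2]: (7,3,3)
PS 3-5 [J2]: (7,3,4)
link7: (8,3,4)
C 5-4 [J2]: (8,3,5)
C 6-7 [J2]: (8,3,6)
R 4-7 [J1]: (8,4,6)
R 3-6 [J1]: (8,5,6)
R 1-7 [J1]: (8,6,6)
Grübler: 3·7 − 2·6 − 6 = 3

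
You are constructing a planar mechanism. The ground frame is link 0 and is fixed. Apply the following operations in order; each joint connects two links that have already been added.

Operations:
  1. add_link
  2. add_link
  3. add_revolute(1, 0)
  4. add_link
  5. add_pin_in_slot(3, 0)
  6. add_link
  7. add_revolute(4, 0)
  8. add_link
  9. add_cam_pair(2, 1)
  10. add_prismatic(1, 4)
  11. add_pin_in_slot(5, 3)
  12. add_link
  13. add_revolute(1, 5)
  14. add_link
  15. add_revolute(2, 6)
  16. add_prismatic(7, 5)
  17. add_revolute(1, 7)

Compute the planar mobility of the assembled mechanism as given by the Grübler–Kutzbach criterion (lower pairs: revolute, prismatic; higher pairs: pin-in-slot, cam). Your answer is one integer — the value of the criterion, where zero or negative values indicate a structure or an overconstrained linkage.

M = 4

link 0 = ground. State L|J1|J2 = 1|0|0
+link1  2|0|0
+link2  3|0|0
R(1,0) f=1→J1  3|1|0
+link3  4|1|0
PS(3,0) f=2→J2  4|1|1
+link4  5|1|1
R(4,0) f=1→J1  5|2|1
+link5  6|2|1
C(2,1) f=2→J2  6|2|2
P(1,4) f=1→J1  6|3|2
PS(5,3) f=2→J2  6|3|3
+link6  7|3|3
R(1,5) f=1→J1  7|4|3
+link7  8|4|3
R(2,6) f=1→J1  8|5|3
P(7,5) f=1→J1  8|6|3
R(1,7) f=1→J1  8|7|3
M = 3(8−1)−2·7−3 = 21−14−3 = 4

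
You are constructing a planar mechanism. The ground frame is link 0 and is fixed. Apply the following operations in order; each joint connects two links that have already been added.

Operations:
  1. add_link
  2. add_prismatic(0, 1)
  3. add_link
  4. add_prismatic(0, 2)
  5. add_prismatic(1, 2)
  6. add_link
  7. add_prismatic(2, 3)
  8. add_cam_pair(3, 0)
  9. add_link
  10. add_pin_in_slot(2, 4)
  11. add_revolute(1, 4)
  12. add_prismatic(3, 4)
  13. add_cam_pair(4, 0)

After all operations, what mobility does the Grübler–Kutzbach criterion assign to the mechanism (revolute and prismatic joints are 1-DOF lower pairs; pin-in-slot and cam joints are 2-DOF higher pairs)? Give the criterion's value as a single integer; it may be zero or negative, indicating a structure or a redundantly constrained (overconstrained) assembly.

M = -3

ground; <1,0,0>
#1 <2,0,0>
P:0↔1 J1 <2,1,0>
#2 <3,1,0>
P:0↔2 J1 <3,2,0>
P:1↔2 J1 <3,3,0>
#3 <4,3,0>
P:2↔3 J1 <4,4,0>
C:3↔0 J2 <4,4,1>
#4 <5,4,1>
PS:2↔4 J2 <5,4,2>
R:1↔4 J1 <5,5,2>
P:3↔4 J1 <5,6,2>
C:4↔0 J2 <5,6,3>
3×4 − 2×6 − 1×3 = -3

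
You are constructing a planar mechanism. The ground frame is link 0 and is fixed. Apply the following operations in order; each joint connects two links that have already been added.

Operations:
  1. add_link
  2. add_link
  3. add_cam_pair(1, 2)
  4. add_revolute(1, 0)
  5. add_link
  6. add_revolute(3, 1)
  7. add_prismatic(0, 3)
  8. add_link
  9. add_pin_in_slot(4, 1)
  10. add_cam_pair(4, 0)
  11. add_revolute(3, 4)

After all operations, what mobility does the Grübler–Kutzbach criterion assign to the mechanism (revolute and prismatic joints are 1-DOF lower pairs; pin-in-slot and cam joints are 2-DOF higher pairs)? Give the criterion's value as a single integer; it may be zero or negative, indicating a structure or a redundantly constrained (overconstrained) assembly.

M = 1

link 0 = ground. State L|J1|J2 = 1|0|0
+link1  2|0|0
+link2  3|0|0
C(1,2) f=2→J2  3|0|1
R(1,0) f=1→J1  3|1|1
+link3  4|1|1
R(3,1) f=1→J1  4|2|1
P(0,3) f=1→J1  4|3|1
+link4  5|3|1
PS(4,1) f=2→J2  5|3|2
C(4,0) f=2→J2  5|3|3
R(3,4) f=1→J1  5|4|3
M = 3(5−1)−2·4−3 = 12−8−3 = 1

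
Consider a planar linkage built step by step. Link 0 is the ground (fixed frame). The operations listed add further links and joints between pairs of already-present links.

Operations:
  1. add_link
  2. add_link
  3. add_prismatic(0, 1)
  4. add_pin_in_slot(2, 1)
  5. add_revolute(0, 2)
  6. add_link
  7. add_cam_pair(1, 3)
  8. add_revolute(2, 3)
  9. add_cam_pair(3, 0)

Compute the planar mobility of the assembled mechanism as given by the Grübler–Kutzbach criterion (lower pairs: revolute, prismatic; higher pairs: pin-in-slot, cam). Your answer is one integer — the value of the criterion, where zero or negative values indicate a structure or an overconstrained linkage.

M = 0

L=1 J1=0 J2=0
add link → L=2 J1=0 J2=0
add link → L=3 J1=0 J2=0
P@0,1 dof=1 J1 → L=3 J1=1 J2=0
PS@2,1 dof=2 J2 → L=3 J1=1 J2=1
R@0,2 dof=1 J1 → L=3 J1=2 J2=1
add link → L=4 J1=2 J2=1
C@1,3 dof=2 J2 → L=4 J1=2 J2=2
R@2,3 dof=1 J1 → L=4 J1=3 J2=2
C@3,0 dof=2 J2 → L=4 J1=3 J2=3
M=3(L−1)−2J1−J2=3·3−2·3−3=0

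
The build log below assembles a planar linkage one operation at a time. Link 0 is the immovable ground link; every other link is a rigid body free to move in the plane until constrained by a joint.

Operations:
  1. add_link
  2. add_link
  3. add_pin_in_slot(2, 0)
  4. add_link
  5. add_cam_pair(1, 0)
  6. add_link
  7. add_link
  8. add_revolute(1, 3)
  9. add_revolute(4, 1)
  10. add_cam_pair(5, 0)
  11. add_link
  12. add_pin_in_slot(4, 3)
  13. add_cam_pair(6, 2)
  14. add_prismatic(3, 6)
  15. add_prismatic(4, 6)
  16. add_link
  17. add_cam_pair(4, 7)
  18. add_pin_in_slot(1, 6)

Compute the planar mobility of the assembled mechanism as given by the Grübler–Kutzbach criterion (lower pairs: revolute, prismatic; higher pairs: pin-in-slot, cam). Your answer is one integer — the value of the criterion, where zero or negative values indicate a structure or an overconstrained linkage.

link 0 = ground. State L|J1|J2 = 1|0|0
+link1  2|0|0
+link2  3|0|0
PS(2,0) f=2→J2  3|0|1
+link3  4|0|1
C(1,0) f=2→J2  4|0|2
+link4  5|0|2
+link5  6|0|2
R(1,3) f=1→J1  6|1|2
R(4,1) f=1→J1  6|2|2
C(5,0) f=2→J2  6|2|3
+link6  7|2|3
PS(4,3) f=2→J2  7|2|4
C(6,2) f=2→J2  7|2|5
P(3,6) f=1→J1  7|3|5
P(4,6) f=1→J1  7|4|5
+link7  8|4|5
C(4,7) f=2→J2  8|4|6
PS(1,6) f=2→J2  8|4|7
M = 3(8−1)−2·4−7 = 21−8−7 = 6

M = 6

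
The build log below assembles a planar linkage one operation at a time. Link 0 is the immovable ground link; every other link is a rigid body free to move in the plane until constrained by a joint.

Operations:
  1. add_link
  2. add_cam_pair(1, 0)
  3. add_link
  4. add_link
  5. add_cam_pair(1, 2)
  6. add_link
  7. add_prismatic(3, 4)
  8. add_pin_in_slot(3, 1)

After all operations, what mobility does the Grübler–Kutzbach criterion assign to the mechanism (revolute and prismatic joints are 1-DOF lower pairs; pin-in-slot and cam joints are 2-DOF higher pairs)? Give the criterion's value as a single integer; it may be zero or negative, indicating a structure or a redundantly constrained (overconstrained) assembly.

ground; <1,0,0>
#1 <2,0,0>
C:1↔0 J2 <2,0,1>
#2 <3,0,1>
#3 <4,0,1>
C:1↔2 J2 <4,0,2>
#4 <5,0,2>
P:3↔4 J1 <5,1,2>
PS:3↔1 J2 <5,1,3>
3×4 − 2×1 − 1×3 = 7

M = 7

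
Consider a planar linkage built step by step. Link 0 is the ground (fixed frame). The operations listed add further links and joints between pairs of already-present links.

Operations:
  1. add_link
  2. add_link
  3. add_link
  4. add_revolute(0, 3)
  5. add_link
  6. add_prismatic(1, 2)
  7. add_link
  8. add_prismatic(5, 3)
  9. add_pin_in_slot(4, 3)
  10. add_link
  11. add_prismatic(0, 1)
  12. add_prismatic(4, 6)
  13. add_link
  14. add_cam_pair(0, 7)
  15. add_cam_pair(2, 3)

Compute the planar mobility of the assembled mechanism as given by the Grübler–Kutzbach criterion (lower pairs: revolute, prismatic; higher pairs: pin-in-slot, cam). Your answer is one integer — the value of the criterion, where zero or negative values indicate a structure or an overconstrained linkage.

M = 8

[1;0;0] (link 0 is ground)
L+ [2;0;0]
L+ [3;0;0]
L+ [4;0;0]
R(0,3)∈J1 [4;1;0]
L+ [5;1;0]
P(1,2)∈J1 [5;2;0]
L+ [6;2;0]
P(5,3)∈J1 [6;3;0]
PS(4,3)∈J2 [6;3;1]
L+ [7;3;1]
P(0,1)∈J1 [7;4;1]
P(4,6)∈J1 [7;5;1]
L+ [8;5;1]
C(0,7)∈J2 [8;5;2]
C(2,3)∈J2 [8;5;3]
mobility = 21 − 10 − 3 = 8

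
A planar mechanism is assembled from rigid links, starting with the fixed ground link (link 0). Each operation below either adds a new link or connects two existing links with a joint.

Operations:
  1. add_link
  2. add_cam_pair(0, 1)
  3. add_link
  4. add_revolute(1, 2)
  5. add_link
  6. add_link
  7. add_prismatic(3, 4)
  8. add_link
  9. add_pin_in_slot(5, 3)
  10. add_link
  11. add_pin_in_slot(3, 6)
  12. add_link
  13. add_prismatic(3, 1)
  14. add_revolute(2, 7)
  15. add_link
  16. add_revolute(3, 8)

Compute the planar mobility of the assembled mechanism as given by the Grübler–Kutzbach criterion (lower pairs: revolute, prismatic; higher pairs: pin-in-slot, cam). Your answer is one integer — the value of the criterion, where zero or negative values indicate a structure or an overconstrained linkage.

M = 11

(L,J1,J2)=(1,0,0); link0 fixed
link1: (2,0,0)
C 0-1 [J2]: (2,0,1)
link2: (3,0,1)
R 1-2 [J1]: (3,1,1)
link3: (4,1,1)
link4: (5,1,1)
P 3-4 [J1]: (5,2,1)
link5: (6,2,1)
PS 5-3 [J2]: (6,2,2)
link6: (7,2,2)
PS 3-6 [J2]: (7,2,3)
link7: (8,2,3)
P 3-1 [J1]: (8,3,3)
R 2-7 [J1]: (8,4,3)
link8: (9,4,3)
R 3-8 [J1]: (9,5,3)
Grübler: 3·8 − 2·5 − 3 = 11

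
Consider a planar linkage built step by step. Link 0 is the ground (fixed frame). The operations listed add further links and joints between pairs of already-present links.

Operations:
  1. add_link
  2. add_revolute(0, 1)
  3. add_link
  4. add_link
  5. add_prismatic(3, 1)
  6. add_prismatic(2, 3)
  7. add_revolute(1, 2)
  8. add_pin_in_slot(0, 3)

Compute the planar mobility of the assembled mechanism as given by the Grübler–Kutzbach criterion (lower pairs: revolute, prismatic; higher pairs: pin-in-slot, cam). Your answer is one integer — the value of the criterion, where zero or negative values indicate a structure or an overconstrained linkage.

(L,J1,J2)=(1,0,0); link0 fixed
link1: (2,0,0)
R 0-1 [J1]: (2,1,0)
link2: (3,1,0)
link3: (4,1,0)
P 3-1 [J1]: (4,2,0)
P 2-3 [J1]: (4,3,0)
R 1-2 [J1]: (4,4,0)
PS 0-3 [J2]: (4,4,1)
Grübler: 3·3 − 2·4 − 1 = 0

M = 0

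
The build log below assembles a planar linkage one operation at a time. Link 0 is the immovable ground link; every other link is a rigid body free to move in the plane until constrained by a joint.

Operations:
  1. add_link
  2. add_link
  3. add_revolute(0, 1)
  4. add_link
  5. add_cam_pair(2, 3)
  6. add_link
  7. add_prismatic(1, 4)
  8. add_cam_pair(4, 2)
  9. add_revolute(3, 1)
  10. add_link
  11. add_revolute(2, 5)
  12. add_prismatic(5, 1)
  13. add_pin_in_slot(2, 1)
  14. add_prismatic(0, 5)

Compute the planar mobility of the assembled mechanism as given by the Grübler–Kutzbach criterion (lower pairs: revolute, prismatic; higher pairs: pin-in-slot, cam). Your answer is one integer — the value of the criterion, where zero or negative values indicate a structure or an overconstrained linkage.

L=1 J1=0 J2=0
add link → L=2 J1=0 J2=0
add link → L=3 J1=0 J2=0
R@0,1 dof=1 J1 → L=3 J1=1 J2=0
add link → L=4 J1=1 J2=0
C@2,3 dof=2 J2 → L=4 J1=1 J2=1
add link → L=5 J1=1 J2=1
P@1,4 dof=1 J1 → L=5 J1=2 J2=1
C@4,2 dof=2 J2 → L=5 J1=2 J2=2
R@3,1 dof=1 J1 → L=5 J1=3 J2=2
add link → L=6 J1=3 J2=2
R@2,5 dof=1 J1 → L=6 J1=4 J2=2
P@5,1 dof=1 J1 → L=6 J1=5 J2=2
PS@2,1 dof=2 J2 → L=6 J1=5 J2=3
P@0,5 dof=1 J1 → L=6 J1=6 J2=3
M=3(L−1)−2J1−J2=3·5−2·6−3=0

M = 0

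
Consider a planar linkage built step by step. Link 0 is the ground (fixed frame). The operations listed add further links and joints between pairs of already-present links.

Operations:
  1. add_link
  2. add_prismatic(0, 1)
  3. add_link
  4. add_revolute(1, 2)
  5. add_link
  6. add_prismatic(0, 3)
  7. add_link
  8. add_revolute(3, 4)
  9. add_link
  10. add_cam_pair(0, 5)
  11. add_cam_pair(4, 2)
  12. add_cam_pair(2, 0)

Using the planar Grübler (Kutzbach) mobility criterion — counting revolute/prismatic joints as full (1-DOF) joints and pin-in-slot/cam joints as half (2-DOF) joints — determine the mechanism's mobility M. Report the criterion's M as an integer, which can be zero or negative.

M = 4

L=1 J1=0 J2=0
add link → L=2 J1=0 J2=0
P@0,1 dof=1 J1 → L=2 J1=1 J2=0
add link → L=3 J1=1 J2=0
R@1,2 dof=1 J1 → L=3 J1=2 J2=0
add link → L=4 J1=2 J2=0
P@0,3 dof=1 J1 → L=4 J1=3 J2=0
add link → L=5 J1=3 J2=0
R@3,4 dof=1 J1 → L=5 J1=4 J2=0
add link → L=6 J1=4 J2=0
C@0,5 dof=2 J2 → L=6 J1=4 J2=1
C@4,2 dof=2 J2 → L=6 J1=4 J2=2
C@2,0 dof=2 J2 → L=6 J1=4 J2=3
M=3(L−1)−2J1−J2=3·5−2·4−3=4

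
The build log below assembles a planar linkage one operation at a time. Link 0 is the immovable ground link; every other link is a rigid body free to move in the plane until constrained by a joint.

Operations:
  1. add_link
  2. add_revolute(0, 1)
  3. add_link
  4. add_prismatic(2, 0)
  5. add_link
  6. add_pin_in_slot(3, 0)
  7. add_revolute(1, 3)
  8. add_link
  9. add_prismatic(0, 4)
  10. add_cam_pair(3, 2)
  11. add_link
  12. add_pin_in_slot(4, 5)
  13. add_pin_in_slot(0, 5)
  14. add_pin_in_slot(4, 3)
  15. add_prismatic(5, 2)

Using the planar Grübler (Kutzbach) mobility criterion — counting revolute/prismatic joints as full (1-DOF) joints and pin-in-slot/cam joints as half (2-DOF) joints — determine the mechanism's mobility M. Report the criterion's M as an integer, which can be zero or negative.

[1;0;0] (link 0 is ground)
L+ [2;0;0]
R(0,1)∈J1 [2;1;0]
L+ [3;1;0]
P(2,0)∈J1 [3;2;0]
L+ [4;2;0]
PS(3,0)∈J2 [4;2;1]
R(1,3)∈J1 [4;3;1]
L+ [5;3;1]
P(0,4)∈J1 [5;4;1]
C(3,2)∈J2 [5;4;2]
L+ [6;4;2]
PS(4,5)∈J2 [6;4;3]
PS(0,5)∈J2 [6;4;4]
PS(4,3)∈J2 [6;4;5]
P(5,2)∈J1 [6;5;5]
mobility = 15 − 10 − 5 = 0

M = 0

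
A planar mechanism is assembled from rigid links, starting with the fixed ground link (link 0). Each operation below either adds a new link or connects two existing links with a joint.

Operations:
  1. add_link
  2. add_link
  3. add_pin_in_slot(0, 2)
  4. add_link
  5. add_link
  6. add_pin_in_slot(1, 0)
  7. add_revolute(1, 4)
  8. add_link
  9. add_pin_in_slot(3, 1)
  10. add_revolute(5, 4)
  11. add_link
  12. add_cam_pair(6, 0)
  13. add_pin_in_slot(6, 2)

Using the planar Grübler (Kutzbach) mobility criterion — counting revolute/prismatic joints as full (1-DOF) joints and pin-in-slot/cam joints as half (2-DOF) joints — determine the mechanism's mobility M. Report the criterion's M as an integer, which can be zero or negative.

ground; <1,0,0>
#1 <2,0,0>
#2 <3,0,0>
PS:0↔2 J2 <3,0,1>
#3 <4,0,1>
#4 <5,0,1>
PS:1↔0 J2 <5,0,2>
R:1↔4 J1 <5,1,2>
#5 <6,1,2>
PS:3↔1 J2 <6,1,3>
R:5↔4 J1 <6,2,3>
#6 <7,2,3>
C:6↔0 J2 <7,2,4>
PS:6↔2 J2 <7,2,5>
3×6 − 2×2 − 1×5 = 9

M = 9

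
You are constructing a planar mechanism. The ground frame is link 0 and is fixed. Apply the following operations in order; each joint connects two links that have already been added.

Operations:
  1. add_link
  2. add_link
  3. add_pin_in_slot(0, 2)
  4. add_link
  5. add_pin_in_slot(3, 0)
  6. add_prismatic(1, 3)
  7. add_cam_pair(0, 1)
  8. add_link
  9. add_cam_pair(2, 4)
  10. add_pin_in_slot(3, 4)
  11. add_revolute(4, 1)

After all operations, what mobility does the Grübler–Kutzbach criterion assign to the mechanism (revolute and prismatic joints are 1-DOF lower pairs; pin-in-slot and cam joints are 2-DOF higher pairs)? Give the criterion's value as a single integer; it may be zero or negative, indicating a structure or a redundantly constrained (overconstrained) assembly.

(L,J1,J2)=(1,0,0); link0 fixed
link1: (2,0,0)
link2: (3,0,0)
PS 0-2 [J2]: (3,0,1)
link3: (4,0,1)
PS 3-0 [J2]: (4,0,2)
P 1-3 [J1]: (4,1,2)
C 0-1 [J2]: (4,1,3)
link4: (5,1,3)
C 2-4 [J2]: (5,1,4)
PS 3-4 [J2]: (5,1,5)
R 4-1 [J1]: (5,2,5)
Grübler: 3·4 − 2·2 − 5 = 3

M = 3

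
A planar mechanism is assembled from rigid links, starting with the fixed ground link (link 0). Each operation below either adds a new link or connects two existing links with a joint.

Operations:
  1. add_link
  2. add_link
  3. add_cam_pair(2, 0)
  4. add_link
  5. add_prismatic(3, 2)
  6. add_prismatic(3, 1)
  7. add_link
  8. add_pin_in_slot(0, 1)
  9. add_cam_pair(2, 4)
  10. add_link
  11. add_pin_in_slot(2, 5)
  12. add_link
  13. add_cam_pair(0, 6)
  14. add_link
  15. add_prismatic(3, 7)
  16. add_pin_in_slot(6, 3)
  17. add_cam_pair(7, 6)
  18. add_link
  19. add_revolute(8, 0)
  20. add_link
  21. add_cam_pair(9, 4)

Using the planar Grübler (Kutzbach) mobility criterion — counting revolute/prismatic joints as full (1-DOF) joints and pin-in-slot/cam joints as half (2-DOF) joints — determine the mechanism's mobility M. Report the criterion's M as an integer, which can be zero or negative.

link 0 = ground. State L|J1|J2 = 1|0|0
+link1  2|0|0
+link2  3|0|0
C(2,0) f=2→J2  3|0|1
+link3  4|0|1
P(3,2) f=1→J1  4|1|1
P(3,1) f=1→J1  4|2|1
+link4  5|2|1
PS(0,1) f=2→J2  5|2|2
C(2,4) f=2→J2  5|2|3
+link5  6|2|3
PS(2,5) f=2→J2  6|2|4
+link6  7|2|4
C(0,6) f=2→J2  7|2|5
+link7  8|2|5
P(3,7) f=1→J1  8|3|5
PS(6,3) f=2→J2  8|3|6
C(7,6) f=2→J2  8|3|7
+link8  9|3|7
R(8,0) f=1→J1  9|4|7
+link9  10|4|7
C(9,4) f=2→J2  10|4|8
M = 3(10−1)−2·4−8 = 27−8−8 = 11

M = 11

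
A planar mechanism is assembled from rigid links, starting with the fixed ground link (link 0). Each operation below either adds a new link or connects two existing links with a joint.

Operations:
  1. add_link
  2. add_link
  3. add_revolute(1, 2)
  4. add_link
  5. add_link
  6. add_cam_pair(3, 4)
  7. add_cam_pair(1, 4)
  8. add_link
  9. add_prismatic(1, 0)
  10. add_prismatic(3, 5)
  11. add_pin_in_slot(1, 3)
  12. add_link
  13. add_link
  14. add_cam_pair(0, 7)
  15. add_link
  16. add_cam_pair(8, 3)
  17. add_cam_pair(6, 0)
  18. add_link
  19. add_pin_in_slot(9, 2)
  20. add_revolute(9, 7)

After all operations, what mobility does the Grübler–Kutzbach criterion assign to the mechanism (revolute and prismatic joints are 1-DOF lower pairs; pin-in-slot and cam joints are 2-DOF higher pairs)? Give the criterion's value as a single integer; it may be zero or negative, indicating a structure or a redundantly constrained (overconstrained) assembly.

M = 12

(L,J1,J2)=(1,0,0); link0 fixed
link1: (2,0,0)
link2: (3,0,0)
R 1-2 [J1]: (3,1,0)
link3: (4,1,0)
link4: (5,1,0)
C 3-4 [J2]: (5,1,1)
C 1-4 [J2]: (5,1,2)
link5: (6,1,2)
P 1-0 [J1]: (6,2,2)
P 3-5 [J1]: (6,3,2)
PS 1-3 [J2]: (6,3,3)
link6: (7,3,3)
link7: (8,3,3)
C 0-7 [J2]: (8,3,4)
link8: (9,3,4)
C 8-3 [J2]: (9,3,5)
C 6-0 [J2]: (9,3,6)
link9: (10,3,6)
PS 9-2 [J2]: (10,3,7)
R 9-7 [J1]: (10,4,7)
Grübler: 3·9 − 2·4 − 7 = 12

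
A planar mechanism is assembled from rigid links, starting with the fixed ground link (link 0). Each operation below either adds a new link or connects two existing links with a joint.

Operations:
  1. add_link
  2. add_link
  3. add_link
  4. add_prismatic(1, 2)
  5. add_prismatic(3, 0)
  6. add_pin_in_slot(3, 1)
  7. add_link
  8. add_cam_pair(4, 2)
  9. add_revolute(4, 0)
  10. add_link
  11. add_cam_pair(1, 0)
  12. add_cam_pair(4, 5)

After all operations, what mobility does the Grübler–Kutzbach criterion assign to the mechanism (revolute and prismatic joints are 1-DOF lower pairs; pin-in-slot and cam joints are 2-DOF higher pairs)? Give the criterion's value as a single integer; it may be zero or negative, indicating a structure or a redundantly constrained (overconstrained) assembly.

(L,J1,J2)=(1,0,0); link0 fixed
link1: (2,0,0)
link2: (3,0,0)
link3: (4,0,0)
P 1-2 [J1]: (4,1,0)
P 3-0 [J1]: (4,2,0)
PS 3-1 [J2]: (4,2,1)
link4: (5,2,1)
C 4-2 [J2]: (5,2,2)
R 4-0 [J1]: (5,3,2)
link5: (6,3,2)
C 1-0 [J2]: (6,3,3)
C 4-5 [J2]: (6,3,4)
Grübler: 3·5 − 2·3 − 4 = 5

M = 5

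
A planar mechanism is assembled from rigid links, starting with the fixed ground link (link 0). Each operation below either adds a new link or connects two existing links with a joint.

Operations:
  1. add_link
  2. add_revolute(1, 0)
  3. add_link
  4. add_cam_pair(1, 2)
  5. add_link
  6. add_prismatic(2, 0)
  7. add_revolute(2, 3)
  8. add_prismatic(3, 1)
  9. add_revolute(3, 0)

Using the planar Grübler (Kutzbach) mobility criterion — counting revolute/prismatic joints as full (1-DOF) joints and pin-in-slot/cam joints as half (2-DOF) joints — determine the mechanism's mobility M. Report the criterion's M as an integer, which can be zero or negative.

[1;0;0] (link 0 is ground)
L+ [2;0;0]
R(1,0)∈J1 [2;1;0]
L+ [3;1;0]
C(1,2)∈J2 [3;1;1]
L+ [4;1;1]
P(2,0)∈J1 [4;2;1]
R(2,3)∈J1 [4;3;1]
P(3,1)∈J1 [4;4;1]
R(3,0)∈J1 [4;5;1]
mobility = 9 − 10 − 1 = -2

M = -2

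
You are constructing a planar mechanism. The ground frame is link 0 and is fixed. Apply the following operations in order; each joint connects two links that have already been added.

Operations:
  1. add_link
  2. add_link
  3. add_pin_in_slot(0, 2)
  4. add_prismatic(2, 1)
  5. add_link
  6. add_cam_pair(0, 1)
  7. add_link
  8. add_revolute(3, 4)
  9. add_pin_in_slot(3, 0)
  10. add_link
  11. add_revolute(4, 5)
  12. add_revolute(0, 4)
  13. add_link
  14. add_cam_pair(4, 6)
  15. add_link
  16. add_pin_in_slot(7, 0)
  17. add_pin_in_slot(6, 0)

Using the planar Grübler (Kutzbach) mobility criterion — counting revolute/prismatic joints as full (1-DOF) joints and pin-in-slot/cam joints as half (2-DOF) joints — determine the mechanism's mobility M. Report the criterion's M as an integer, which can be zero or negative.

M = 7

(L,J1,J2)=(1,0,0); link0 fixed
link1: (2,0,0)
link2: (3,0,0)
PS 0-2 [J2]: (3,0,1)
P 2-1 [J1]: (3,1,1)
link3: (4,1,1)
C 0-1 [J2]: (4,1,2)
link4: (5,1,2)
R 3-4 [J1]: (5,2,2)
PS 3-0 [J2]: (5,2,3)
link5: (6,2,3)
R 4-5 [J1]: (6,3,3)
R 0-4 [J1]: (6,4,3)
link6: (7,4,3)
C 4-6 [J2]: (7,4,4)
link7: (8,4,4)
PS 7-0 [J2]: (8,4,5)
PS 6-0 [J2]: (8,4,6)
Grübler: 3·7 − 2·4 − 6 = 7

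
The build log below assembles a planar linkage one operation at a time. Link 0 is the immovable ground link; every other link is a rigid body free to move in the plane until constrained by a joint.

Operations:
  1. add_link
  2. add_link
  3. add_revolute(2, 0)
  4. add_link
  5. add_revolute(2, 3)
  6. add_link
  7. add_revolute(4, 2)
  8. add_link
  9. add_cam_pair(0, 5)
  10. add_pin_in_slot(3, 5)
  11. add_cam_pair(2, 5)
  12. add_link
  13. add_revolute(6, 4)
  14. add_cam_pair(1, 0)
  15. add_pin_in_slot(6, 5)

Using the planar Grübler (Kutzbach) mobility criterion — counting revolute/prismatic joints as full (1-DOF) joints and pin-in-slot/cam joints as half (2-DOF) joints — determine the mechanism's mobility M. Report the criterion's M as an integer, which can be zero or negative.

M = 5

link 0 = ground. State L|J1|J2 = 1|0|0
+link1  2|0|0
+link2  3|0|0
R(2,0) f=1→J1  3|1|0
+link3  4|1|0
R(2,3) f=1→J1  4|2|0
+link4  5|2|0
R(4,2) f=1→J1  5|3|0
+link5  6|3|0
C(0,5) f=2→J2  6|3|1
PS(3,5) f=2→J2  6|3|2
C(2,5) f=2→J2  6|3|3
+link6  7|3|3
R(6,4) f=1→J1  7|4|3
C(1,0) f=2→J2  7|4|4
PS(6,5) f=2→J2  7|4|5
M = 3(7−1)−2·4−5 = 18−8−5 = 5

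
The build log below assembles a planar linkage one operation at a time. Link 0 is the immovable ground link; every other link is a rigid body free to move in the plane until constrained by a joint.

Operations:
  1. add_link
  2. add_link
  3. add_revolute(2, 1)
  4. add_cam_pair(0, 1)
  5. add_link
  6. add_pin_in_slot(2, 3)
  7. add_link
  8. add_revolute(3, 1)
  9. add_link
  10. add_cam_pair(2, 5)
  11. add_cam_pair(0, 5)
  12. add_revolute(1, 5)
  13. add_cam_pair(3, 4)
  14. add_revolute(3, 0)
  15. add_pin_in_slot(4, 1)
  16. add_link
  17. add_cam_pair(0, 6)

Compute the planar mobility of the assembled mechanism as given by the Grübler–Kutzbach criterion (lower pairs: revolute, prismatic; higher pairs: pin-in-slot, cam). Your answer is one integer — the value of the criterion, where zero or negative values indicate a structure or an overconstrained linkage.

M = 3

ground; <1,0,0>
#1 <2,0,0>
#2 <3,0,0>
R:2↔1 J1 <3,1,0>
C:0↔1 J2 <3,1,1>
#3 <4,1,1>
PS:2↔3 J2 <4,1,2>
#4 <5,1,2>
R:3↔1 J1 <5,2,2>
#5 <6,2,2>
C:2↔5 J2 <6,2,3>
C:0↔5 J2 <6,2,4>
R:1↔5 J1 <6,3,4>
C:3↔4 J2 <6,3,5>
R:3↔0 J1 <6,4,5>
PS:4↔1 J2 <6,4,6>
#6 <7,4,6>
C:0↔6 J2 <7,4,7>
3×6 − 2×4 − 1×7 = 3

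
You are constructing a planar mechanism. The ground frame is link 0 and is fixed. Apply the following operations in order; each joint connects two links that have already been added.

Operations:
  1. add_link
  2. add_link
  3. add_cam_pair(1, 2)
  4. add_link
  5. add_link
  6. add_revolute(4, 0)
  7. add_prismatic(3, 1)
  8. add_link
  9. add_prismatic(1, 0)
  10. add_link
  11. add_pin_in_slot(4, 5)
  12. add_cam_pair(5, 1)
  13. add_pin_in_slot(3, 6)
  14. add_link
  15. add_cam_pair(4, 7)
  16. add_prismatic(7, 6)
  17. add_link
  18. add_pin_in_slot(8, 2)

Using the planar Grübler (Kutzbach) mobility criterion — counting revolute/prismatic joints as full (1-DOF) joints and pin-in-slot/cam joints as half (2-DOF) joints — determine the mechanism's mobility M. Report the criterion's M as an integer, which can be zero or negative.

M = 10

link 0 = ground. State L|J1|J2 = 1|0|0
+link1  2|0|0
+link2  3|0|0
C(1,2) f=2→J2  3|0|1
+link3  4|0|1
+link4  5|0|1
R(4,0) f=1→J1  5|1|1
P(3,1) f=1→J1  5|2|1
+link5  6|2|1
P(1,0) f=1→J1  6|3|1
+link6  7|3|1
PS(4,5) f=2→J2  7|3|2
C(5,1) f=2→J2  7|3|3
PS(3,6) f=2→J2  7|3|4
+link7  8|3|4
C(4,7) f=2→J2  8|3|5
P(7,6) f=1→J1  8|4|5
+link8  9|4|5
PS(8,2) f=2→J2  9|4|6
M = 3(9−1)−2·4−6 = 24−8−6 = 10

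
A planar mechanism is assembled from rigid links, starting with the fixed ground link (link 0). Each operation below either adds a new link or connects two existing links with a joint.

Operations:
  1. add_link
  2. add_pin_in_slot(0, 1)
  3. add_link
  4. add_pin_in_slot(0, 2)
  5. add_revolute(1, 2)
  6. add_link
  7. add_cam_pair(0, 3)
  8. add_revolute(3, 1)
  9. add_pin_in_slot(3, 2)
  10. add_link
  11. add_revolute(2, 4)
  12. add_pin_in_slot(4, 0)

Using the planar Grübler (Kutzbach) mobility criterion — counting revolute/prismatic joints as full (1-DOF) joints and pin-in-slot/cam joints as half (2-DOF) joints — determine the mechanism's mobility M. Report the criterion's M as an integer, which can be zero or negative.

M = 1

[1;0;0] (link 0 is ground)
L+ [2;0;0]
PS(0,1)∈J2 [2;0;1]
L+ [3;0;1]
PS(0,2)∈J2 [3;0;2]
R(1,2)∈J1 [3;1;2]
L+ [4;1;2]
C(0,3)∈J2 [4;1;3]
R(3,1)∈J1 [4;2;3]
PS(3,2)∈J2 [4;2;4]
L+ [5;2;4]
R(2,4)∈J1 [5;3;4]
PS(4,0)∈J2 [5;3;5]
mobility = 12 − 6 − 5 = 1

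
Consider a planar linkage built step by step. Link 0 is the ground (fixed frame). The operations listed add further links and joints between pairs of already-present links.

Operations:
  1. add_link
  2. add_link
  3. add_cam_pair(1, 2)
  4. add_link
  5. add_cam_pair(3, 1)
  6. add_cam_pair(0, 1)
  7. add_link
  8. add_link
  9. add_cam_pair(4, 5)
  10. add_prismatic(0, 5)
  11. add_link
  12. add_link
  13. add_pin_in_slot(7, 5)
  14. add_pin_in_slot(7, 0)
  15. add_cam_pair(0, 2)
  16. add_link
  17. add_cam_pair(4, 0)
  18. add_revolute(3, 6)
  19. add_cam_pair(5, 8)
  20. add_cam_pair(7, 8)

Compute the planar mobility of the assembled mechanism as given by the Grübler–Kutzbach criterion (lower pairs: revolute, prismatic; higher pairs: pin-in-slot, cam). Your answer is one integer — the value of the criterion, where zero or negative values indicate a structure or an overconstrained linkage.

link 0 = ground. State L|J1|J2 = 1|0|0
+link1  2|0|0
+link2  3|0|0
C(1,2) f=2→J2  3|0|1
+link3  4|0|1
C(3,1) f=2→J2  4|0|2
C(0,1) f=2→J2  4|0|3
+link4  5|0|3
+link5  6|0|3
C(4,5) f=2→J2  6|0|4
P(0,5) f=1→J1  6|1|4
+link6  7|1|4
+link7  8|1|4
PS(7,5) f=2→J2  8|1|5
PS(7,0) f=2→J2  8|1|6
C(0,2) f=2→J2  8|1|7
+link8  9|1|7
C(4,0) f=2→J2  9|1|8
R(3,6) f=1→J1  9|2|8
C(5,8) f=2→J2  9|2|9
C(7,8) f=2→J2  9|2|10
M = 3(9−1)−2·2−10 = 24−4−10 = 10

M = 10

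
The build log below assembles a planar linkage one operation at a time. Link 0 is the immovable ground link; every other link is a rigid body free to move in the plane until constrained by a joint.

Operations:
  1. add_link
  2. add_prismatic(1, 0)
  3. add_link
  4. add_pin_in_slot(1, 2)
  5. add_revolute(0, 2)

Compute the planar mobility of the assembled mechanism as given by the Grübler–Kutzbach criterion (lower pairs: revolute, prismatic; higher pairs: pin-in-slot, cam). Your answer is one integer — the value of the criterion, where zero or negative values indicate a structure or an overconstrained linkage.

M = 1

[1;0;0] (link 0 is ground)
L+ [2;0;0]
P(1,0)∈J1 [2;1;0]
L+ [3;1;0]
PS(1,2)∈J2 [3;1;1]
R(0,2)∈J1 [3;2;1]
mobility = 6 − 4 − 1 = 1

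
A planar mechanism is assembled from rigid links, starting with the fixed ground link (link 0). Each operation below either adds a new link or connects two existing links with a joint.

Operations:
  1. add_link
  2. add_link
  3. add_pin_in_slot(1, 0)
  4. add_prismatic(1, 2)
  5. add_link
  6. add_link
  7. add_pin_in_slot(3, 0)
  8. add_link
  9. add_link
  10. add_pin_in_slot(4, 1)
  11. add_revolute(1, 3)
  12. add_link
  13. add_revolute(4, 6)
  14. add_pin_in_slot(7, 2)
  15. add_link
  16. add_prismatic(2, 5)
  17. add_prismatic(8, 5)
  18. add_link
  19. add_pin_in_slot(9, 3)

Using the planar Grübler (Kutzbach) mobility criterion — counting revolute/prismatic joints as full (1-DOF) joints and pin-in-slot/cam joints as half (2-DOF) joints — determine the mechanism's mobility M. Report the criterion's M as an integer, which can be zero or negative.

M = 12

(L,J1,J2)=(1,0,0); link0 fixed
link1: (2,0,0)
link2: (3,0,0)
PS 1-0 [J2]: (3,0,1)
P 1-2 [J1]: (3,1,1)
link3: (4,1,1)
link4: (5,1,1)
PS 3-0 [J2]: (5,1,2)
link5: (6,1,2)
link6: (7,1,2)
PS 4-1 [J2]: (7,1,3)
R 1-3 [J1]: (7,2,3)
link7: (8,2,3)
R 4-6 [J1]: (8,3,3)
PS 7-2 [J2]: (8,3,4)
link8: (9,3,4)
P 2-5 [J1]: (9,4,4)
P 8-5 [J1]: (9,5,4)
link9: (10,5,4)
PS 9-3 [J2]: (10,5,5)
Grübler: 3·9 − 2·5 − 5 = 12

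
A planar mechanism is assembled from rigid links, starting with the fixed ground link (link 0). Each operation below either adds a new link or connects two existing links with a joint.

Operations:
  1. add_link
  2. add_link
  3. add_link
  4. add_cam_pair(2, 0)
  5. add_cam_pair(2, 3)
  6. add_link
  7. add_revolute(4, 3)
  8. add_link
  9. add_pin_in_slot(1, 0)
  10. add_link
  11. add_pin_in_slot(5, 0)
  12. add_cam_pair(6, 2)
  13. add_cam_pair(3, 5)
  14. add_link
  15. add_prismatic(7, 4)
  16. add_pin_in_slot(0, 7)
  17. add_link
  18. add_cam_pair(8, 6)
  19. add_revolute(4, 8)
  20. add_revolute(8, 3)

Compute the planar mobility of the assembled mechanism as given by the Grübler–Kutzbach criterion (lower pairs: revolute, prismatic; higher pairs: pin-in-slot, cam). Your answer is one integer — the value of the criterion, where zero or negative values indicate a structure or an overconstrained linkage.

(L,J1,J2)=(1,0,0); link0 fixed
link1: (2,0,0)
link2: (3,0,0)
link3: (4,0,0)
C 2-0 [J2]: (4,0,1)
C 2-3 [J2]: (4,0,2)
link4: (5,0,2)
R 4-3 [J1]: (5,1,2)
link5: (6,1,2)
PS 1-0 [J2]: (6,1,3)
link6: (7,1,3)
PS 5-0 [J2]: (7,1,4)
C 6-2 [J2]: (7,1,5)
C 3-5 [J2]: (7,1,6)
link7: (8,1,6)
P 7-4 [J1]: (8,2,6)
PS 0-7 [J2]: (8,2,7)
link8: (9,2,7)
C 8-6 [J2]: (9,2,8)
R 4-8 [J1]: (9,3,8)
R 8-3 [J1]: (9,4,8)
Grübler: 3·8 − 2·4 − 8 = 8

M = 8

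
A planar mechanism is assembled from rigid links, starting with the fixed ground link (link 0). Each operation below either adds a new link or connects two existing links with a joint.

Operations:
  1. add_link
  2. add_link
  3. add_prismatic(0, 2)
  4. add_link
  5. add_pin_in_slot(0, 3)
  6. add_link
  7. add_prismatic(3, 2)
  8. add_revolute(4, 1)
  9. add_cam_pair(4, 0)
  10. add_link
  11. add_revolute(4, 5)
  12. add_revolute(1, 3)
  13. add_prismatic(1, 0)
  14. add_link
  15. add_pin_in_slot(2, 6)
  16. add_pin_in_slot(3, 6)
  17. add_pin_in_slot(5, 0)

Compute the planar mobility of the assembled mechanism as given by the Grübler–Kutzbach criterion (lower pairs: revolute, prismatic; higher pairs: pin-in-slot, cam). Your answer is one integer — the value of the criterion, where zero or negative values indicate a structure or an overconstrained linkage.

[1;0;0] (link 0 is ground)
L+ [2;0;0]
L+ [3;0;0]
P(0,2)∈J1 [3;1;0]
L+ [4;1;0]
PS(0,3)∈J2 [4;1;1]
L+ [5;1;1]
P(3,2)∈J1 [5;2;1]
R(4,1)∈J1 [5;3;1]
C(4,0)∈J2 [5;3;2]
L+ [6;3;2]
R(4,5)∈J1 [6;4;2]
R(1,3)∈J1 [6;5;2]
P(1,0)∈J1 [6;6;2]
L+ [7;6;2]
PS(2,6)∈J2 [7;6;3]
PS(3,6)∈J2 [7;6;4]
PS(5,0)∈J2 [7;6;5]
mobility = 18 − 12 − 5 = 1

M = 1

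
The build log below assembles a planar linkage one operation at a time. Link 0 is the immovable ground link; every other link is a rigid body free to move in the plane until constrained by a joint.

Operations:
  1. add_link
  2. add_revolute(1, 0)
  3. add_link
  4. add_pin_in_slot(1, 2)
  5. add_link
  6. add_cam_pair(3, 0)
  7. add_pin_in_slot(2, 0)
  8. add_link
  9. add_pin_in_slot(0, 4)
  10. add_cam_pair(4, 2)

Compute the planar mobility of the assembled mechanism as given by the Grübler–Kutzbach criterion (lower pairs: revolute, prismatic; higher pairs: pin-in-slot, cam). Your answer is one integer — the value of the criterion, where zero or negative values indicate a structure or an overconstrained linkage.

M = 5

(L,J1,J2)=(1,0,0); link0 fixed
link1: (2,0,0)
R 1-0 [J1]: (2,1,0)
link2: (3,1,0)
PS 1-2 [J2]: (3,1,1)
link3: (4,1,1)
C 3-0 [J2]: (4,1,2)
PS 2-0 [J2]: (4,1,3)
link4: (5,1,3)
PS 0-4 [J2]: (5,1,4)
C 4-2 [J2]: (5,1,5)
Grübler: 3·4 − 2·1 − 5 = 5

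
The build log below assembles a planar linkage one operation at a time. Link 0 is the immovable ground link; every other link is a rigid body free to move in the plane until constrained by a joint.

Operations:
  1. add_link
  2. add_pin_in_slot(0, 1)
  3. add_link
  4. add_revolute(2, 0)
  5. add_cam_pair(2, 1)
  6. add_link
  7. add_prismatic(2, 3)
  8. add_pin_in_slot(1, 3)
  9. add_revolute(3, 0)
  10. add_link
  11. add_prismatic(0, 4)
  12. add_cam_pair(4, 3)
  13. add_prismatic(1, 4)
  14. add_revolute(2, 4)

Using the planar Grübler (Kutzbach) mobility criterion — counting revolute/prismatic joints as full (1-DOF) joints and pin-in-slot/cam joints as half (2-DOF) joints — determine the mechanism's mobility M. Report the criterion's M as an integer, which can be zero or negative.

M = -4

(L,J1,J2)=(1,0,0); link0 fixed
link1: (2,0,0)
PS 0-1 [J2]: (2,0,1)
link2: (3,0,1)
R 2-0 [J1]: (3,1,1)
C 2-1 [J2]: (3,1,2)
link3: (4,1,2)
P 2-3 [J1]: (4,2,2)
PS 1-3 [J2]: (4,2,3)
R 3-0 [J1]: (4,3,3)
link4: (5,3,3)
P 0-4 [J1]: (5,4,3)
C 4-3 [J2]: (5,4,4)
P 1-4 [J1]: (5,5,4)
R 2-4 [J1]: (5,6,4)
Grübler: 3·4 − 2·6 − 4 = -4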